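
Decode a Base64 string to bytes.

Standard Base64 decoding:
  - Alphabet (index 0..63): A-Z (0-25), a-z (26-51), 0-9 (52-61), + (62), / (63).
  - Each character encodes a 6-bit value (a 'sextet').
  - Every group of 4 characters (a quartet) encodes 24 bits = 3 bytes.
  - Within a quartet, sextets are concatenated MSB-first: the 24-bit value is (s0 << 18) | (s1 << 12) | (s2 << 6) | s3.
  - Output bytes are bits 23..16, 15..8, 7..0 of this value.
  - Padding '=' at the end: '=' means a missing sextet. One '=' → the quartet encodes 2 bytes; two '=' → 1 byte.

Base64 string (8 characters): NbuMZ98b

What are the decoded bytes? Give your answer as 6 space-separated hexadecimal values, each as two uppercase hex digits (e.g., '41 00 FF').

Answer: 35 BB 8C 67 DF 1B

Derivation:
After char 0 ('N'=13): chars_in_quartet=1 acc=0xD bytes_emitted=0
After char 1 ('b'=27): chars_in_quartet=2 acc=0x35B bytes_emitted=0
After char 2 ('u'=46): chars_in_quartet=3 acc=0xD6EE bytes_emitted=0
After char 3 ('M'=12): chars_in_quartet=4 acc=0x35BB8C -> emit 35 BB 8C, reset; bytes_emitted=3
After char 4 ('Z'=25): chars_in_quartet=1 acc=0x19 bytes_emitted=3
After char 5 ('9'=61): chars_in_quartet=2 acc=0x67D bytes_emitted=3
After char 6 ('8'=60): chars_in_quartet=3 acc=0x19F7C bytes_emitted=3
After char 7 ('b'=27): chars_in_quartet=4 acc=0x67DF1B -> emit 67 DF 1B, reset; bytes_emitted=6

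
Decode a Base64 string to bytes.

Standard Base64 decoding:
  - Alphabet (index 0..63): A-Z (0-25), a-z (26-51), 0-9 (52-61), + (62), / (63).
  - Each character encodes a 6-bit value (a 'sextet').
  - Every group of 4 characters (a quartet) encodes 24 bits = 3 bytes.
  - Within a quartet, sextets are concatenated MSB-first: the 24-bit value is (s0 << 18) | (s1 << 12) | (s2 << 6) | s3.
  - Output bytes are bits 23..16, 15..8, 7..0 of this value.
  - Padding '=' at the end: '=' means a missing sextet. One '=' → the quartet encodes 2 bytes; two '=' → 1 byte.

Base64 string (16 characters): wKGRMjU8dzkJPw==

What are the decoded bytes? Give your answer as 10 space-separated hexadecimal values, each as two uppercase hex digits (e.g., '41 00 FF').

After char 0 ('w'=48): chars_in_quartet=1 acc=0x30 bytes_emitted=0
After char 1 ('K'=10): chars_in_quartet=2 acc=0xC0A bytes_emitted=0
After char 2 ('G'=6): chars_in_quartet=3 acc=0x30286 bytes_emitted=0
After char 3 ('R'=17): chars_in_quartet=4 acc=0xC0A191 -> emit C0 A1 91, reset; bytes_emitted=3
After char 4 ('M'=12): chars_in_quartet=1 acc=0xC bytes_emitted=3
After char 5 ('j'=35): chars_in_quartet=2 acc=0x323 bytes_emitted=3
After char 6 ('U'=20): chars_in_quartet=3 acc=0xC8D4 bytes_emitted=3
After char 7 ('8'=60): chars_in_quartet=4 acc=0x32353C -> emit 32 35 3C, reset; bytes_emitted=6
After char 8 ('d'=29): chars_in_quartet=1 acc=0x1D bytes_emitted=6
After char 9 ('z'=51): chars_in_quartet=2 acc=0x773 bytes_emitted=6
After char 10 ('k'=36): chars_in_quartet=3 acc=0x1DCE4 bytes_emitted=6
After char 11 ('J'=9): chars_in_quartet=4 acc=0x773909 -> emit 77 39 09, reset; bytes_emitted=9
After char 12 ('P'=15): chars_in_quartet=1 acc=0xF bytes_emitted=9
After char 13 ('w'=48): chars_in_quartet=2 acc=0x3F0 bytes_emitted=9
Padding '==': partial quartet acc=0x3F0 -> emit 3F; bytes_emitted=10

Answer: C0 A1 91 32 35 3C 77 39 09 3F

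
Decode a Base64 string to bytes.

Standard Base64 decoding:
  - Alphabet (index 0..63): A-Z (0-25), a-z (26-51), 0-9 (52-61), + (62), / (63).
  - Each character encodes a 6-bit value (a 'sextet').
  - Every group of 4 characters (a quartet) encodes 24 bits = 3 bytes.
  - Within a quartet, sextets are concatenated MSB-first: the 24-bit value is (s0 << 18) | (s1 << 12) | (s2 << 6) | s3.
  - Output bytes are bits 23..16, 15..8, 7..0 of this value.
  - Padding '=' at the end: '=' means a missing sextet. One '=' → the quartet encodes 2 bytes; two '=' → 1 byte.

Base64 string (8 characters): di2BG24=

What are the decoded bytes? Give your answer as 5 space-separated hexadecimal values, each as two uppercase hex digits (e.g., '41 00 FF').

Answer: 76 2D 81 1B 6E

Derivation:
After char 0 ('d'=29): chars_in_quartet=1 acc=0x1D bytes_emitted=0
After char 1 ('i'=34): chars_in_quartet=2 acc=0x762 bytes_emitted=0
After char 2 ('2'=54): chars_in_quartet=3 acc=0x1D8B6 bytes_emitted=0
After char 3 ('B'=1): chars_in_quartet=4 acc=0x762D81 -> emit 76 2D 81, reset; bytes_emitted=3
After char 4 ('G'=6): chars_in_quartet=1 acc=0x6 bytes_emitted=3
After char 5 ('2'=54): chars_in_quartet=2 acc=0x1B6 bytes_emitted=3
After char 6 ('4'=56): chars_in_quartet=3 acc=0x6DB8 bytes_emitted=3
Padding '=': partial quartet acc=0x6DB8 -> emit 1B 6E; bytes_emitted=5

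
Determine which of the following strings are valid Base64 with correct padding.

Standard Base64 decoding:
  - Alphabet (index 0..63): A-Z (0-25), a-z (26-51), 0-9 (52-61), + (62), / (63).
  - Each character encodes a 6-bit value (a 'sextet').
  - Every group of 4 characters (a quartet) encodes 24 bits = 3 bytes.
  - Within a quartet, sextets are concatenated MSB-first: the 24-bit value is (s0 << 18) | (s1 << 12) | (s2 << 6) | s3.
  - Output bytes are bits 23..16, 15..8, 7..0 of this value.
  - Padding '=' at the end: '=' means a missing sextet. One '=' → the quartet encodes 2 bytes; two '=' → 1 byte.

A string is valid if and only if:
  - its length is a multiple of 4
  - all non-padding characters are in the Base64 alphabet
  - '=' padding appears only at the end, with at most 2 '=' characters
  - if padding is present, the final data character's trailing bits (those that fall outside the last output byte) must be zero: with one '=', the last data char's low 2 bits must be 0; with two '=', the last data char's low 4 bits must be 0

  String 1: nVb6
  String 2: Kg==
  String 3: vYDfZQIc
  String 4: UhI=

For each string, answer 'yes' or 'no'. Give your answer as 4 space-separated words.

String 1: 'nVb6' → valid
String 2: 'Kg==' → valid
String 3: 'vYDfZQIc' → valid
String 4: 'UhI=' → valid

Answer: yes yes yes yes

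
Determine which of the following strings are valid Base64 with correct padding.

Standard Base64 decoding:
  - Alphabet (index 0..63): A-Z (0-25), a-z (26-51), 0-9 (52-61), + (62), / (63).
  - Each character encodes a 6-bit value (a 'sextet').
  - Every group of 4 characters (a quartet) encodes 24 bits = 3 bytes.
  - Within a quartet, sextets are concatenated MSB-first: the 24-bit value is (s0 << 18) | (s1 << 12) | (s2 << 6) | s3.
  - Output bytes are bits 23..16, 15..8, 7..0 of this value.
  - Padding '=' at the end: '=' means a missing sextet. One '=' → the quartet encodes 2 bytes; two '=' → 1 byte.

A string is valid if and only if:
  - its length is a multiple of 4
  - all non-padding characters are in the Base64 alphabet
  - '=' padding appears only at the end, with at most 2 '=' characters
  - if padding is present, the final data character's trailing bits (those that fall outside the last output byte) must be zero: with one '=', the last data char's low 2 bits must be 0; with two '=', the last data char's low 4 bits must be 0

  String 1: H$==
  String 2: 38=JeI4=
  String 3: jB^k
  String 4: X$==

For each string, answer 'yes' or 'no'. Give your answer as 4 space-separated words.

Answer: no no no no

Derivation:
String 1: 'H$==' → invalid (bad char(s): ['$'])
String 2: '38=JeI4=' → invalid (bad char(s): ['=']; '=' in middle)
String 3: 'jB^k' → invalid (bad char(s): ['^'])
String 4: 'X$==' → invalid (bad char(s): ['$'])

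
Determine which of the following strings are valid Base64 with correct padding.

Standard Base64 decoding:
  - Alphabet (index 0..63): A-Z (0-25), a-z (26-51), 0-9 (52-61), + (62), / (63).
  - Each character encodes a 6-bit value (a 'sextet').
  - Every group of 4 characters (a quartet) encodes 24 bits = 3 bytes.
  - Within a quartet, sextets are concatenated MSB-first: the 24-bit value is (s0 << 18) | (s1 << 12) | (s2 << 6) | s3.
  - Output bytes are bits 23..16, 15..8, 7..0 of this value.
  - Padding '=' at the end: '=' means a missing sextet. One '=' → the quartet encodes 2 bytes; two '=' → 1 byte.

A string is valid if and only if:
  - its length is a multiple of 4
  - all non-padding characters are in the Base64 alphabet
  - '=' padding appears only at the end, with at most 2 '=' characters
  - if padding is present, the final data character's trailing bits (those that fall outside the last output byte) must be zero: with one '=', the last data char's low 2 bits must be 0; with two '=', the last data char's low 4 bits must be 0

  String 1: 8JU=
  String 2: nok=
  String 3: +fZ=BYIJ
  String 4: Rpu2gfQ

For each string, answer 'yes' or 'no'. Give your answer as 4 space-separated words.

Answer: yes yes no no

Derivation:
String 1: '8JU=' → valid
String 2: 'nok=' → valid
String 3: '+fZ=BYIJ' → invalid (bad char(s): ['=']; '=' in middle)
String 4: 'Rpu2gfQ' → invalid (len=7 not mult of 4)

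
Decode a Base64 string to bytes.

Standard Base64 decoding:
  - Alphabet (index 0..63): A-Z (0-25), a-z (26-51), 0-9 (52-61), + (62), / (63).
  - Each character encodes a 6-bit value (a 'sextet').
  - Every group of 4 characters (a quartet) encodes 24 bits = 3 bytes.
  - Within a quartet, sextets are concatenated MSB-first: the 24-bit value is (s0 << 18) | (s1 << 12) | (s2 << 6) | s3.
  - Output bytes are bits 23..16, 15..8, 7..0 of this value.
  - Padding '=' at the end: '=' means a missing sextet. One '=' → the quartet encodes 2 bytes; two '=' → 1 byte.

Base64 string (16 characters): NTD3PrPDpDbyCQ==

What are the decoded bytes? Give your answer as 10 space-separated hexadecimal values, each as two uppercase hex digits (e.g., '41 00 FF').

Answer: 35 30 F7 3E B3 C3 A4 36 F2 09

Derivation:
After char 0 ('N'=13): chars_in_quartet=1 acc=0xD bytes_emitted=0
After char 1 ('T'=19): chars_in_quartet=2 acc=0x353 bytes_emitted=0
After char 2 ('D'=3): chars_in_quartet=3 acc=0xD4C3 bytes_emitted=0
After char 3 ('3'=55): chars_in_quartet=4 acc=0x3530F7 -> emit 35 30 F7, reset; bytes_emitted=3
After char 4 ('P'=15): chars_in_quartet=1 acc=0xF bytes_emitted=3
After char 5 ('r'=43): chars_in_quartet=2 acc=0x3EB bytes_emitted=3
After char 6 ('P'=15): chars_in_quartet=3 acc=0xFACF bytes_emitted=3
After char 7 ('D'=3): chars_in_quartet=4 acc=0x3EB3C3 -> emit 3E B3 C3, reset; bytes_emitted=6
After char 8 ('p'=41): chars_in_quartet=1 acc=0x29 bytes_emitted=6
After char 9 ('D'=3): chars_in_quartet=2 acc=0xA43 bytes_emitted=6
After char 10 ('b'=27): chars_in_quartet=3 acc=0x290DB bytes_emitted=6
After char 11 ('y'=50): chars_in_quartet=4 acc=0xA436F2 -> emit A4 36 F2, reset; bytes_emitted=9
After char 12 ('C'=2): chars_in_quartet=1 acc=0x2 bytes_emitted=9
After char 13 ('Q'=16): chars_in_quartet=2 acc=0x90 bytes_emitted=9
Padding '==': partial quartet acc=0x90 -> emit 09; bytes_emitted=10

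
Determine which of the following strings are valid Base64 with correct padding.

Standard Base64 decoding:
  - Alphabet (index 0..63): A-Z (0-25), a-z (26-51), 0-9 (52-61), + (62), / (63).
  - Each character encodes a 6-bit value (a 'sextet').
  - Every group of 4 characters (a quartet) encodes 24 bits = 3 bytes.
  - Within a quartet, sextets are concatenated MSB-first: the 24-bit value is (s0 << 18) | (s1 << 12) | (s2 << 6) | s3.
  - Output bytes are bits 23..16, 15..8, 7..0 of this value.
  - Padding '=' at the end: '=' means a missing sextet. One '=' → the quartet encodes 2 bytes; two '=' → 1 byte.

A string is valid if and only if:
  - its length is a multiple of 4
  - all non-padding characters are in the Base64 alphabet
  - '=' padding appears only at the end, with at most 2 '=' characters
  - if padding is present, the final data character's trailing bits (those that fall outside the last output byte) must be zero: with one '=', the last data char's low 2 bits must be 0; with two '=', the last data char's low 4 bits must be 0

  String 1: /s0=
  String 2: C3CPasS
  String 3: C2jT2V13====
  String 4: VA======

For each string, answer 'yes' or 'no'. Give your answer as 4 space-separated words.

String 1: '/s0=' → valid
String 2: 'C3CPasS' → invalid (len=7 not mult of 4)
String 3: 'C2jT2V13====' → invalid (4 pad chars (max 2))
String 4: 'VA======' → invalid (6 pad chars (max 2))

Answer: yes no no no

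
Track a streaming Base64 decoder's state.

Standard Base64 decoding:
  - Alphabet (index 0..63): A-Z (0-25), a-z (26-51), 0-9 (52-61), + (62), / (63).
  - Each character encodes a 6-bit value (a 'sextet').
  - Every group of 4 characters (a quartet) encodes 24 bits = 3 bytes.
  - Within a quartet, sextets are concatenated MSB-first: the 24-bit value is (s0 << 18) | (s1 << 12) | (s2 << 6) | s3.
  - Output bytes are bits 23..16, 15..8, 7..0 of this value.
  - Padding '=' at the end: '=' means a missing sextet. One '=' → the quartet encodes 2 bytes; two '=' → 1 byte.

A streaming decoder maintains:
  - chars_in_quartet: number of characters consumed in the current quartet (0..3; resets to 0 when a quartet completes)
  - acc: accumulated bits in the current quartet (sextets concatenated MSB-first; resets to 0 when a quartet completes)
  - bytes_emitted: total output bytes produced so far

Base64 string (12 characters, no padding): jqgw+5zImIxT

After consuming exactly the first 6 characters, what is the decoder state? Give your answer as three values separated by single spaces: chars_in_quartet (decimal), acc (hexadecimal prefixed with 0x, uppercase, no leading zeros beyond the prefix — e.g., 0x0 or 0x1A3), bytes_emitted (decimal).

Answer: 2 0xFB9 3

Derivation:
After char 0 ('j'=35): chars_in_quartet=1 acc=0x23 bytes_emitted=0
After char 1 ('q'=42): chars_in_quartet=2 acc=0x8EA bytes_emitted=0
After char 2 ('g'=32): chars_in_quartet=3 acc=0x23AA0 bytes_emitted=0
After char 3 ('w'=48): chars_in_quartet=4 acc=0x8EA830 -> emit 8E A8 30, reset; bytes_emitted=3
After char 4 ('+'=62): chars_in_quartet=1 acc=0x3E bytes_emitted=3
After char 5 ('5'=57): chars_in_quartet=2 acc=0xFB9 bytes_emitted=3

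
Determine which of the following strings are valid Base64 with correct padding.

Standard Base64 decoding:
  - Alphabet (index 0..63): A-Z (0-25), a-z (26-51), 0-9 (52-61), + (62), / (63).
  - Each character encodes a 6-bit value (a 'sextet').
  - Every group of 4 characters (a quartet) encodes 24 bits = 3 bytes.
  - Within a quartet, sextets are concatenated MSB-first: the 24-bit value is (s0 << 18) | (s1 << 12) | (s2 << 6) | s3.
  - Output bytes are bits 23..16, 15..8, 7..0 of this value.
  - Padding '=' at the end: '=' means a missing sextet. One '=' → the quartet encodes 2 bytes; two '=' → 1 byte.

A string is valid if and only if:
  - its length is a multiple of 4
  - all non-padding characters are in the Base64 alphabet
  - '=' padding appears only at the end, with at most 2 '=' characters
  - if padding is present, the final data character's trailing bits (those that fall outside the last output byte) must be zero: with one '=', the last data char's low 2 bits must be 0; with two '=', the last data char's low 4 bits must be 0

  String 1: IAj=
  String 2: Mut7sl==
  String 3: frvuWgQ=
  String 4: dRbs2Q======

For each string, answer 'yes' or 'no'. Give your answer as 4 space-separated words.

String 1: 'IAj=' → invalid (bad trailing bits)
String 2: 'Mut7sl==' → invalid (bad trailing bits)
String 3: 'frvuWgQ=' → valid
String 4: 'dRbs2Q======' → invalid (6 pad chars (max 2))

Answer: no no yes no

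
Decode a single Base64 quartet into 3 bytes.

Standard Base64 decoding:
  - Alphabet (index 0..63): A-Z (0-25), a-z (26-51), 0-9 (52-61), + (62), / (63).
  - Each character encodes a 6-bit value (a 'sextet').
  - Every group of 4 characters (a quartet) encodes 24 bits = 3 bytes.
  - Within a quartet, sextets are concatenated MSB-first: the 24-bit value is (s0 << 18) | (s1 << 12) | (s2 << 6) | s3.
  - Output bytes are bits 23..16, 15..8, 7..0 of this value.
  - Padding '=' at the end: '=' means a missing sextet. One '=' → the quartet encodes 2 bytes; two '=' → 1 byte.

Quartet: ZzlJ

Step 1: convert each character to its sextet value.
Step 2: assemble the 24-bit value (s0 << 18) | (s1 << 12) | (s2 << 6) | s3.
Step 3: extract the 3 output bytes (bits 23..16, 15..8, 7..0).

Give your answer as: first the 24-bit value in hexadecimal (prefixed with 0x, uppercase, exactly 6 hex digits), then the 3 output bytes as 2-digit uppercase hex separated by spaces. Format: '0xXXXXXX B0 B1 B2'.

Answer: 0x673949 67 39 49

Derivation:
Sextets: Z=25, z=51, l=37, J=9
24-bit: (25<<18) | (51<<12) | (37<<6) | 9
      = 0x640000 | 0x033000 | 0x000940 | 0x000009
      = 0x673949
Bytes: (v>>16)&0xFF=67, (v>>8)&0xFF=39, v&0xFF=49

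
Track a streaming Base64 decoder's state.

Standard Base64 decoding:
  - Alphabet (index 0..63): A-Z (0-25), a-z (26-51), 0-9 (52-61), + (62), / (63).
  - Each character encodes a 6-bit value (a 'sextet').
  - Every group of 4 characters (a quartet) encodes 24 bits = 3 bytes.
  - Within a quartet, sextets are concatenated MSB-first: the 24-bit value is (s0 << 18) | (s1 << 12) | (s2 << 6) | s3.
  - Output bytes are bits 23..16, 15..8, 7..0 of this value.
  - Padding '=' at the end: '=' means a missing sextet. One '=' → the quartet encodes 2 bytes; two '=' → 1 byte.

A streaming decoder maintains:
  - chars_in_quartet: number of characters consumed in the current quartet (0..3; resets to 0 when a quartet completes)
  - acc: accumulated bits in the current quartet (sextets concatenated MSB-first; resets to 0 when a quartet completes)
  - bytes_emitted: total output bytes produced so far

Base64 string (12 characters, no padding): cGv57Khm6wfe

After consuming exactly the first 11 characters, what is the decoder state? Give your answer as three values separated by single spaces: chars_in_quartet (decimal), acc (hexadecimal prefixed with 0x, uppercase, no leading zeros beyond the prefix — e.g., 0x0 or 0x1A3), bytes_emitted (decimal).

After char 0 ('c'=28): chars_in_quartet=1 acc=0x1C bytes_emitted=0
After char 1 ('G'=6): chars_in_quartet=2 acc=0x706 bytes_emitted=0
After char 2 ('v'=47): chars_in_quartet=3 acc=0x1C1AF bytes_emitted=0
After char 3 ('5'=57): chars_in_quartet=4 acc=0x706BF9 -> emit 70 6B F9, reset; bytes_emitted=3
After char 4 ('7'=59): chars_in_quartet=1 acc=0x3B bytes_emitted=3
After char 5 ('K'=10): chars_in_quartet=2 acc=0xECA bytes_emitted=3
After char 6 ('h'=33): chars_in_quartet=3 acc=0x3B2A1 bytes_emitted=3
After char 7 ('m'=38): chars_in_quartet=4 acc=0xECA866 -> emit EC A8 66, reset; bytes_emitted=6
After char 8 ('6'=58): chars_in_quartet=1 acc=0x3A bytes_emitted=6
After char 9 ('w'=48): chars_in_quartet=2 acc=0xEB0 bytes_emitted=6
After char 10 ('f'=31): chars_in_quartet=3 acc=0x3AC1F bytes_emitted=6

Answer: 3 0x3AC1F 6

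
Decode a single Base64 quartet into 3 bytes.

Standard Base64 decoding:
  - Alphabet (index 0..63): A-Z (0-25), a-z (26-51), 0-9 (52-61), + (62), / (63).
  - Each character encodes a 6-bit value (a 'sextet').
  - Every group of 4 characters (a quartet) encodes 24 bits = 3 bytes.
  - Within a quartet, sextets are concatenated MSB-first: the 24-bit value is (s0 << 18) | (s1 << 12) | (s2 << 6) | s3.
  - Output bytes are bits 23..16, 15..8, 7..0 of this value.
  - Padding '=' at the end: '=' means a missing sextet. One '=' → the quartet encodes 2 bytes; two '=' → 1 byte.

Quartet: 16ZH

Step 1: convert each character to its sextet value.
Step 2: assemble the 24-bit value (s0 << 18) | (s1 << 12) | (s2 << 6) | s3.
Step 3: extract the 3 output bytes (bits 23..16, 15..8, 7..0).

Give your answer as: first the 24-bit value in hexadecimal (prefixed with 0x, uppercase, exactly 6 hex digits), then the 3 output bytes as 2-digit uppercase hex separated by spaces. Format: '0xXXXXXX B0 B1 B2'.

Answer: 0xD7A647 D7 A6 47

Derivation:
Sextets: 1=53, 6=58, Z=25, H=7
24-bit: (53<<18) | (58<<12) | (25<<6) | 7
      = 0xD40000 | 0x03A000 | 0x000640 | 0x000007
      = 0xD7A647
Bytes: (v>>16)&0xFF=D7, (v>>8)&0xFF=A6, v&0xFF=47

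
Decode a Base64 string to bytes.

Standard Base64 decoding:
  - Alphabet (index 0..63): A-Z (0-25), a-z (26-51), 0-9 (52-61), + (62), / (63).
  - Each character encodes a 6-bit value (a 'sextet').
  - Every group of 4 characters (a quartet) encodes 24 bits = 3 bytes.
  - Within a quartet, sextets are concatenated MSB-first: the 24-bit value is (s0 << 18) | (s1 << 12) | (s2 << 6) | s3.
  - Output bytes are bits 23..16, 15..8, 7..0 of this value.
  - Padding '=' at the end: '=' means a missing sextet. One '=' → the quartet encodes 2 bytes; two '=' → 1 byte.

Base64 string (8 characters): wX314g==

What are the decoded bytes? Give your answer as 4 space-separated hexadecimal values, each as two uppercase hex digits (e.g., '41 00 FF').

Answer: C1 7D F5 E2

Derivation:
After char 0 ('w'=48): chars_in_quartet=1 acc=0x30 bytes_emitted=0
After char 1 ('X'=23): chars_in_quartet=2 acc=0xC17 bytes_emitted=0
After char 2 ('3'=55): chars_in_quartet=3 acc=0x305F7 bytes_emitted=0
After char 3 ('1'=53): chars_in_quartet=4 acc=0xC17DF5 -> emit C1 7D F5, reset; bytes_emitted=3
After char 4 ('4'=56): chars_in_quartet=1 acc=0x38 bytes_emitted=3
After char 5 ('g'=32): chars_in_quartet=2 acc=0xE20 bytes_emitted=3
Padding '==': partial quartet acc=0xE20 -> emit E2; bytes_emitted=4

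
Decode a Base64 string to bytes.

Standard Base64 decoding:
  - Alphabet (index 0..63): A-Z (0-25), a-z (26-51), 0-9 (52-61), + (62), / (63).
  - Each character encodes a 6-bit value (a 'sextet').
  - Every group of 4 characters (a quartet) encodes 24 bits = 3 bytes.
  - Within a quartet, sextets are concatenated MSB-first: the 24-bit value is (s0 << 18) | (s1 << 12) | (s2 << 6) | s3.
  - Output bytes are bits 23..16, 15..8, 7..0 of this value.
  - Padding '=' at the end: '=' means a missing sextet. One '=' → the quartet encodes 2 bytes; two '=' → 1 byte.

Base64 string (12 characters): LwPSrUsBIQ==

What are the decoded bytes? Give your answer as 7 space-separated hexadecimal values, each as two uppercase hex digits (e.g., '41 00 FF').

Answer: 2F 03 D2 AD 4B 01 21

Derivation:
After char 0 ('L'=11): chars_in_quartet=1 acc=0xB bytes_emitted=0
After char 1 ('w'=48): chars_in_quartet=2 acc=0x2F0 bytes_emitted=0
After char 2 ('P'=15): chars_in_quartet=3 acc=0xBC0F bytes_emitted=0
After char 3 ('S'=18): chars_in_quartet=4 acc=0x2F03D2 -> emit 2F 03 D2, reset; bytes_emitted=3
After char 4 ('r'=43): chars_in_quartet=1 acc=0x2B bytes_emitted=3
After char 5 ('U'=20): chars_in_quartet=2 acc=0xAD4 bytes_emitted=3
After char 6 ('s'=44): chars_in_quartet=3 acc=0x2B52C bytes_emitted=3
After char 7 ('B'=1): chars_in_quartet=4 acc=0xAD4B01 -> emit AD 4B 01, reset; bytes_emitted=6
After char 8 ('I'=8): chars_in_quartet=1 acc=0x8 bytes_emitted=6
After char 9 ('Q'=16): chars_in_quartet=2 acc=0x210 bytes_emitted=6
Padding '==': partial quartet acc=0x210 -> emit 21; bytes_emitted=7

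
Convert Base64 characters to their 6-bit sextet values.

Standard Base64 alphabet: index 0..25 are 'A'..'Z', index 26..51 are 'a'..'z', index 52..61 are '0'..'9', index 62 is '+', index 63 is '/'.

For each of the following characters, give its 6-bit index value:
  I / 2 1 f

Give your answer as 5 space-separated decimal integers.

'I': A..Z range, ord('I') − ord('A') = 8
'/': index 63
'2': 0..9 range, 52 + ord('2') − ord('0') = 54
'1': 0..9 range, 52 + ord('1') − ord('0') = 53
'f': a..z range, 26 + ord('f') − ord('a') = 31

Answer: 8 63 54 53 31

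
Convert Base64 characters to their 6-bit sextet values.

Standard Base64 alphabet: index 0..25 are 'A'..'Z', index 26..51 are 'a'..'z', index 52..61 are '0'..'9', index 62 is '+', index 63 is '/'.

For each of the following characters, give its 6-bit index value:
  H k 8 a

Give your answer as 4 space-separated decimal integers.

'H': A..Z range, ord('H') − ord('A') = 7
'k': a..z range, 26 + ord('k') − ord('a') = 36
'8': 0..9 range, 52 + ord('8') − ord('0') = 60
'a': a..z range, 26 + ord('a') − ord('a') = 26

Answer: 7 36 60 26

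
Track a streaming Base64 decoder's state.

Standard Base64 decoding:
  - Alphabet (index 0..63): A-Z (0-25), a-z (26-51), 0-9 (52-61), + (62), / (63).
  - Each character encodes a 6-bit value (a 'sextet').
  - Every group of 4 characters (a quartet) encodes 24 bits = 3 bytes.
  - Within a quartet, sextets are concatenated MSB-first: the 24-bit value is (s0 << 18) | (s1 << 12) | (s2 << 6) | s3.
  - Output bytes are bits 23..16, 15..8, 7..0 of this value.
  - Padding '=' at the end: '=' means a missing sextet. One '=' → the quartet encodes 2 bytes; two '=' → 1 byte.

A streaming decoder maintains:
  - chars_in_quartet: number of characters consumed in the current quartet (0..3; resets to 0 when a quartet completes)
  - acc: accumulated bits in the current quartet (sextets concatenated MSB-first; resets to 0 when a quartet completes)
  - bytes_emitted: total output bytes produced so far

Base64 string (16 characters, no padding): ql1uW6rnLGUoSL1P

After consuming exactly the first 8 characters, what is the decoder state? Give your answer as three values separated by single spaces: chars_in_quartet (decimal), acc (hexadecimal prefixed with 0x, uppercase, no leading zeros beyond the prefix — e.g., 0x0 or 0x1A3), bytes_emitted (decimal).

After char 0 ('q'=42): chars_in_quartet=1 acc=0x2A bytes_emitted=0
After char 1 ('l'=37): chars_in_quartet=2 acc=0xAA5 bytes_emitted=0
After char 2 ('1'=53): chars_in_quartet=3 acc=0x2A975 bytes_emitted=0
After char 3 ('u'=46): chars_in_quartet=4 acc=0xAA5D6E -> emit AA 5D 6E, reset; bytes_emitted=3
After char 4 ('W'=22): chars_in_quartet=1 acc=0x16 bytes_emitted=3
After char 5 ('6'=58): chars_in_quartet=2 acc=0x5BA bytes_emitted=3
After char 6 ('r'=43): chars_in_quartet=3 acc=0x16EAB bytes_emitted=3
After char 7 ('n'=39): chars_in_quartet=4 acc=0x5BAAE7 -> emit 5B AA E7, reset; bytes_emitted=6

Answer: 0 0x0 6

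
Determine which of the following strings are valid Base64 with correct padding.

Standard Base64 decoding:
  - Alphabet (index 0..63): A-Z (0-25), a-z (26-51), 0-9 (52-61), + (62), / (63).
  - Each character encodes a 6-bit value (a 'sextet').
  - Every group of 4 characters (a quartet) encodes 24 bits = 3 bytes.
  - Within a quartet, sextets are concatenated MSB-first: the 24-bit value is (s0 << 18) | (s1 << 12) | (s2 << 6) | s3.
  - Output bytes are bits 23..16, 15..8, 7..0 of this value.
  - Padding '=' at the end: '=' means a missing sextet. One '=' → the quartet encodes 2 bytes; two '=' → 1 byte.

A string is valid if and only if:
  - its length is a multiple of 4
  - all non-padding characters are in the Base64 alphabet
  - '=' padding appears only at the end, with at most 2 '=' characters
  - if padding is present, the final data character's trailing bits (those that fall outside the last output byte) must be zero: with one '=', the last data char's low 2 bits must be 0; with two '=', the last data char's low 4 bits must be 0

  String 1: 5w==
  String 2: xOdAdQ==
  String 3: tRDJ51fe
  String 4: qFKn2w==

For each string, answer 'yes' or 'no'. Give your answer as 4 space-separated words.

String 1: '5w==' → valid
String 2: 'xOdAdQ==' → valid
String 3: 'tRDJ51fe' → valid
String 4: 'qFKn2w==' → valid

Answer: yes yes yes yes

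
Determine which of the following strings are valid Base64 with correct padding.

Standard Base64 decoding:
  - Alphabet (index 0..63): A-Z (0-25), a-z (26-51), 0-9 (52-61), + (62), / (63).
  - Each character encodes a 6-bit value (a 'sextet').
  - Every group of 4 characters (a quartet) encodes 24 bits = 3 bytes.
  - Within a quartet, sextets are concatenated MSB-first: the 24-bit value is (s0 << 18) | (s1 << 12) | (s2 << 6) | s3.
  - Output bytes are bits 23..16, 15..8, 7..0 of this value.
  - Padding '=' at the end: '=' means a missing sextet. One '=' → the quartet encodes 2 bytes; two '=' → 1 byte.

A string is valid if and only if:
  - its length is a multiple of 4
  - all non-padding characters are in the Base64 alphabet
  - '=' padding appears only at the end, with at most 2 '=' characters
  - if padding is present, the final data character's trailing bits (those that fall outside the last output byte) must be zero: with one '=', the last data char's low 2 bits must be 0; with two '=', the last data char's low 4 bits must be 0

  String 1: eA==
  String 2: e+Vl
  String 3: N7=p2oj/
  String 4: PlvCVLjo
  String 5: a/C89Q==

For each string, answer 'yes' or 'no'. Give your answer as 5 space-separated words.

Answer: yes yes no yes yes

Derivation:
String 1: 'eA==' → valid
String 2: 'e+Vl' → valid
String 3: 'N7=p2oj/' → invalid (bad char(s): ['=']; '=' in middle)
String 4: 'PlvCVLjo' → valid
String 5: 'a/C89Q==' → valid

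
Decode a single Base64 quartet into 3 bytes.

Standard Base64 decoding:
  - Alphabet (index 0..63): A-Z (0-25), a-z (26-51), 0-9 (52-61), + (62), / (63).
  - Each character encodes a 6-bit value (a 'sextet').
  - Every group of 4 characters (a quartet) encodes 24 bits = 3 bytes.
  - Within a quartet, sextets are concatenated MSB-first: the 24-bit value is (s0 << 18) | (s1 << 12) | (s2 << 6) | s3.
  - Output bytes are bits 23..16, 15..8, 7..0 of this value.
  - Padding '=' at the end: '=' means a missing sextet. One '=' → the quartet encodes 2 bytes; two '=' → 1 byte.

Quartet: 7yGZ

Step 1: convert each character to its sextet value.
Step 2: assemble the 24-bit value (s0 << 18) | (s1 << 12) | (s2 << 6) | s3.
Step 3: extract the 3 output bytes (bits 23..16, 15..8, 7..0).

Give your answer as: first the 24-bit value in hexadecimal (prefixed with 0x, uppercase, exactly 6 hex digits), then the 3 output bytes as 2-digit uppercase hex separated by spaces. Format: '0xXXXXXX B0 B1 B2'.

Answer: 0xEF2199 EF 21 99

Derivation:
Sextets: 7=59, y=50, G=6, Z=25
24-bit: (59<<18) | (50<<12) | (6<<6) | 25
      = 0xEC0000 | 0x032000 | 0x000180 | 0x000019
      = 0xEF2199
Bytes: (v>>16)&0xFF=EF, (v>>8)&0xFF=21, v&0xFF=99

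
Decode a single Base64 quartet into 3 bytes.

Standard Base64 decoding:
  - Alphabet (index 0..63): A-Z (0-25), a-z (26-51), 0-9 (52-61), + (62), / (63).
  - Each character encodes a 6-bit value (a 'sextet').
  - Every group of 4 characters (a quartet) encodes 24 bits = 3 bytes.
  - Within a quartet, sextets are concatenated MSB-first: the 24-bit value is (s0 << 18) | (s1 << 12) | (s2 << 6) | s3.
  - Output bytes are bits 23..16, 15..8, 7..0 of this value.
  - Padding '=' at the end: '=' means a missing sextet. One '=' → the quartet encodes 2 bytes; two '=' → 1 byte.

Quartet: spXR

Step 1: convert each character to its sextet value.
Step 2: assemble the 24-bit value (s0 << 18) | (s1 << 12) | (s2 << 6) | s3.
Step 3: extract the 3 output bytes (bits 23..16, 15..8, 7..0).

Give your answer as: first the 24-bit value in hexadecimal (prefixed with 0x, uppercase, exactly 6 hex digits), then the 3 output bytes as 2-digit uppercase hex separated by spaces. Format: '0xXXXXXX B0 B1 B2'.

Sextets: s=44, p=41, X=23, R=17
24-bit: (44<<18) | (41<<12) | (23<<6) | 17
      = 0xB00000 | 0x029000 | 0x0005C0 | 0x000011
      = 0xB295D1
Bytes: (v>>16)&0xFF=B2, (v>>8)&0xFF=95, v&0xFF=D1

Answer: 0xB295D1 B2 95 D1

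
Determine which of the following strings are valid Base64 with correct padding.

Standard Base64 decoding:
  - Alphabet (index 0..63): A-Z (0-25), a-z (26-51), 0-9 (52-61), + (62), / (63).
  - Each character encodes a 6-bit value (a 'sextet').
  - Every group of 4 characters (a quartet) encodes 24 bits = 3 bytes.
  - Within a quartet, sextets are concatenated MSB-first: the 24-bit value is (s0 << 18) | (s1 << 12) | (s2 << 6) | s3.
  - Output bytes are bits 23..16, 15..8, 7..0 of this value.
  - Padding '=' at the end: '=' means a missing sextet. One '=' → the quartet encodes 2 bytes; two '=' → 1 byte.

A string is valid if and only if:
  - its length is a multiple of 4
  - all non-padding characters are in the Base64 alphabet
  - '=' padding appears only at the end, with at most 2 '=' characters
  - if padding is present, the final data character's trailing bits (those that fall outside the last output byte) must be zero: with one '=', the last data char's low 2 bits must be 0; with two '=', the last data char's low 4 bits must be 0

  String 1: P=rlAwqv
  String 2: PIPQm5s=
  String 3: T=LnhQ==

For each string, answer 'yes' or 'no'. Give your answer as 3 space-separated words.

String 1: 'P=rlAwqv' → invalid (bad char(s): ['=']; '=' in middle)
String 2: 'PIPQm5s=' → valid
String 3: 'T=LnhQ==' → invalid (bad char(s): ['=']; '=' in middle)

Answer: no yes no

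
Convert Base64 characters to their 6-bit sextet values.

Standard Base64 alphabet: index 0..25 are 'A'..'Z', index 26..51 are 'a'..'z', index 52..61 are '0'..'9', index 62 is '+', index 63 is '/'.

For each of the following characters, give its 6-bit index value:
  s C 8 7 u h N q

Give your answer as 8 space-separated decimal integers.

's': a..z range, 26 + ord('s') − ord('a') = 44
'C': A..Z range, ord('C') − ord('A') = 2
'8': 0..9 range, 52 + ord('8') − ord('0') = 60
'7': 0..9 range, 52 + ord('7') − ord('0') = 59
'u': a..z range, 26 + ord('u') − ord('a') = 46
'h': a..z range, 26 + ord('h') − ord('a') = 33
'N': A..Z range, ord('N') − ord('A') = 13
'q': a..z range, 26 + ord('q') − ord('a') = 42

Answer: 44 2 60 59 46 33 13 42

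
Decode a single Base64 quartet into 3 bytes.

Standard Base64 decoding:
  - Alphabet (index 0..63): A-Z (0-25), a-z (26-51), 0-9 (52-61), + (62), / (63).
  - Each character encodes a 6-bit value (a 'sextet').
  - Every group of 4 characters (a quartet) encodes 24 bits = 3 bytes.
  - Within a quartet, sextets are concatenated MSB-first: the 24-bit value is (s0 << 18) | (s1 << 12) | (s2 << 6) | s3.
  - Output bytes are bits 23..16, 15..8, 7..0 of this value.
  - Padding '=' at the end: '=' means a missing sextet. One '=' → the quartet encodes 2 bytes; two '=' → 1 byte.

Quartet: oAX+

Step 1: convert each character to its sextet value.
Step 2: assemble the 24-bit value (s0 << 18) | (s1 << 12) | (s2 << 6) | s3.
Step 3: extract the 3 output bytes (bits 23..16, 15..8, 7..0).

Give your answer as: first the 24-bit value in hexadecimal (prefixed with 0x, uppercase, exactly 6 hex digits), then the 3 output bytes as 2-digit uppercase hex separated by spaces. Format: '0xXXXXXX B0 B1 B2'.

Answer: 0xA005FE A0 05 FE

Derivation:
Sextets: o=40, A=0, X=23, +=62
24-bit: (40<<18) | (0<<12) | (23<<6) | 62
      = 0xA00000 | 0x000000 | 0x0005C0 | 0x00003E
      = 0xA005FE
Bytes: (v>>16)&0xFF=A0, (v>>8)&0xFF=05, v&0xFF=FE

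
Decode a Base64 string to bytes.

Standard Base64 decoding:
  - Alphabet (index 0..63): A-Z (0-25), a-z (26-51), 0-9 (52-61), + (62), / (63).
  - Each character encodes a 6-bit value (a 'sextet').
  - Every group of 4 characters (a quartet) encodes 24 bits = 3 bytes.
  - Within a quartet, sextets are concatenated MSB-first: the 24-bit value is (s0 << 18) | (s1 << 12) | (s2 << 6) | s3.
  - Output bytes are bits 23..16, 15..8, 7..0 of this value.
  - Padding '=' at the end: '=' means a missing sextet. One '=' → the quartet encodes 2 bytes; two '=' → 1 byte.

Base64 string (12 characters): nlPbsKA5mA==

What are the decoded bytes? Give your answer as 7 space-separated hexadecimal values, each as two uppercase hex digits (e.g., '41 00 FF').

Answer: 9E 53 DB B0 A0 39 98

Derivation:
After char 0 ('n'=39): chars_in_quartet=1 acc=0x27 bytes_emitted=0
After char 1 ('l'=37): chars_in_quartet=2 acc=0x9E5 bytes_emitted=0
After char 2 ('P'=15): chars_in_quartet=3 acc=0x2794F bytes_emitted=0
After char 3 ('b'=27): chars_in_quartet=4 acc=0x9E53DB -> emit 9E 53 DB, reset; bytes_emitted=3
After char 4 ('s'=44): chars_in_quartet=1 acc=0x2C bytes_emitted=3
After char 5 ('K'=10): chars_in_quartet=2 acc=0xB0A bytes_emitted=3
After char 6 ('A'=0): chars_in_quartet=3 acc=0x2C280 bytes_emitted=3
After char 7 ('5'=57): chars_in_quartet=4 acc=0xB0A039 -> emit B0 A0 39, reset; bytes_emitted=6
After char 8 ('m'=38): chars_in_quartet=1 acc=0x26 bytes_emitted=6
After char 9 ('A'=0): chars_in_quartet=2 acc=0x980 bytes_emitted=6
Padding '==': partial quartet acc=0x980 -> emit 98; bytes_emitted=7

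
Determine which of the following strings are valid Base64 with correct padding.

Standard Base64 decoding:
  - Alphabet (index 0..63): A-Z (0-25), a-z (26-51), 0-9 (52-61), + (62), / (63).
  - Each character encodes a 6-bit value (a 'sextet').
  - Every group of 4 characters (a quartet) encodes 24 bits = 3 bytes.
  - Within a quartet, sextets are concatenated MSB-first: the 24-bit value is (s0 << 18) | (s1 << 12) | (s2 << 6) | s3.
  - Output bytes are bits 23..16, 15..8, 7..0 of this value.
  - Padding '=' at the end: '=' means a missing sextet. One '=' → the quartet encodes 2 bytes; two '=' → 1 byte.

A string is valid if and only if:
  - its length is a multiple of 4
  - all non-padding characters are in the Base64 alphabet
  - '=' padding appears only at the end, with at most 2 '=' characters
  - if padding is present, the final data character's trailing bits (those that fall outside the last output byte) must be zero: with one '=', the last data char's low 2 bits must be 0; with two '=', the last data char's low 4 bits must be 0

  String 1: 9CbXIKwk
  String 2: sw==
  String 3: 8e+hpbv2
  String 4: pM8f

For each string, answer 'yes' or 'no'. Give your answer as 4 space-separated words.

String 1: '9CbXIKwk' → valid
String 2: 'sw==' → valid
String 3: '8e+hpbv2' → valid
String 4: 'pM8f' → valid

Answer: yes yes yes yes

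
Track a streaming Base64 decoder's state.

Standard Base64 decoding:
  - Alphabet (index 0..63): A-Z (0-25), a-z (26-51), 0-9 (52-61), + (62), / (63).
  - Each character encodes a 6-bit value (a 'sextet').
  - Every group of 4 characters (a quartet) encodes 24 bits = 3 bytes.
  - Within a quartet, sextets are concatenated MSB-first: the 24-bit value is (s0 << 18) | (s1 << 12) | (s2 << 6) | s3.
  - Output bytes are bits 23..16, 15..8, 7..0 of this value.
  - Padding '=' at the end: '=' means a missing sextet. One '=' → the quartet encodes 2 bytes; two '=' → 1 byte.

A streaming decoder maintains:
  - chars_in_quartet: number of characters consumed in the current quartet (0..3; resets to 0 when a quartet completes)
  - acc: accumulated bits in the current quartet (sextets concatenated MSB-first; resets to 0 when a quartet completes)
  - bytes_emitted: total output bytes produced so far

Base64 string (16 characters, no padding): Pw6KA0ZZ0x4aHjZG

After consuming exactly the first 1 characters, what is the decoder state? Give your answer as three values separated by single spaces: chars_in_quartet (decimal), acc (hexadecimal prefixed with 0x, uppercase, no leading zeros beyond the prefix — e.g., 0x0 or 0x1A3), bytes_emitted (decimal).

After char 0 ('P'=15): chars_in_quartet=1 acc=0xF bytes_emitted=0

Answer: 1 0xF 0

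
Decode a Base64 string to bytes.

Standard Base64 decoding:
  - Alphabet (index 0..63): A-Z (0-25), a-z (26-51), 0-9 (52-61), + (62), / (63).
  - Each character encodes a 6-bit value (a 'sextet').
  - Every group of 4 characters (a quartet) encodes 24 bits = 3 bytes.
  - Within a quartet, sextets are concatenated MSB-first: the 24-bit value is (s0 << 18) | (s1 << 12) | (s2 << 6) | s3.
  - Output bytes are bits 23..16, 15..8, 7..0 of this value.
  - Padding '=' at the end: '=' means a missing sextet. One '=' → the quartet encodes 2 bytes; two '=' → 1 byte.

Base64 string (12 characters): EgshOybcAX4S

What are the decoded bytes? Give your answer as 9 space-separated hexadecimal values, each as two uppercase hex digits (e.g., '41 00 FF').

After char 0 ('E'=4): chars_in_quartet=1 acc=0x4 bytes_emitted=0
After char 1 ('g'=32): chars_in_quartet=2 acc=0x120 bytes_emitted=0
After char 2 ('s'=44): chars_in_quartet=3 acc=0x482C bytes_emitted=0
After char 3 ('h'=33): chars_in_quartet=4 acc=0x120B21 -> emit 12 0B 21, reset; bytes_emitted=3
After char 4 ('O'=14): chars_in_quartet=1 acc=0xE bytes_emitted=3
After char 5 ('y'=50): chars_in_quartet=2 acc=0x3B2 bytes_emitted=3
After char 6 ('b'=27): chars_in_quartet=3 acc=0xEC9B bytes_emitted=3
After char 7 ('c'=28): chars_in_quartet=4 acc=0x3B26DC -> emit 3B 26 DC, reset; bytes_emitted=6
After char 8 ('A'=0): chars_in_quartet=1 acc=0x0 bytes_emitted=6
After char 9 ('X'=23): chars_in_quartet=2 acc=0x17 bytes_emitted=6
After char 10 ('4'=56): chars_in_quartet=3 acc=0x5F8 bytes_emitted=6
After char 11 ('S'=18): chars_in_quartet=4 acc=0x17E12 -> emit 01 7E 12, reset; bytes_emitted=9

Answer: 12 0B 21 3B 26 DC 01 7E 12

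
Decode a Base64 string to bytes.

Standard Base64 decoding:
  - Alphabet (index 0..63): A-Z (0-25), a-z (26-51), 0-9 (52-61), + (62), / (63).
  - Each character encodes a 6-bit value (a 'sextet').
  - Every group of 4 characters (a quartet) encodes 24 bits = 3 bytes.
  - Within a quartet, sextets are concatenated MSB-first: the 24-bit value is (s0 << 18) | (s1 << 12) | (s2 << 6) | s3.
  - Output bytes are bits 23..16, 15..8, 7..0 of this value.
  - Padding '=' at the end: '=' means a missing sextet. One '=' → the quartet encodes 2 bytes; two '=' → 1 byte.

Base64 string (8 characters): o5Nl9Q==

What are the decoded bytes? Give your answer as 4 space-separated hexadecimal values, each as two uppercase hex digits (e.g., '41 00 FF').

After char 0 ('o'=40): chars_in_quartet=1 acc=0x28 bytes_emitted=0
After char 1 ('5'=57): chars_in_quartet=2 acc=0xA39 bytes_emitted=0
After char 2 ('N'=13): chars_in_quartet=3 acc=0x28E4D bytes_emitted=0
After char 3 ('l'=37): chars_in_quartet=4 acc=0xA39365 -> emit A3 93 65, reset; bytes_emitted=3
After char 4 ('9'=61): chars_in_quartet=1 acc=0x3D bytes_emitted=3
After char 5 ('Q'=16): chars_in_quartet=2 acc=0xF50 bytes_emitted=3
Padding '==': partial quartet acc=0xF50 -> emit F5; bytes_emitted=4

Answer: A3 93 65 F5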